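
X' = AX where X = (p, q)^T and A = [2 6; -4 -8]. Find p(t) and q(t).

Coefficient matrix A = [[2, 6], [-4, -8]].
Characteristic polynomial det(A - λI) = λ^2 + 6λ + 8 = 0.
Eigenvalues λ = -4, -2.
For λ=-4: (A-λI) row 1 is [6, 6], so an eigenvector is (-1, 1).
For λ=-2: (A-λI) row 1 is [4, 6], so an eigenvector is (3, -2).
General solution: c_1e^(-4t)(-1,1) + c_2e^(-2t)(3,-2).

p(t) = -c_1e^(-4t) + 3c_2e^(-2t), q(t) = c_1e^(-4t) - 2c_2e^(-2t)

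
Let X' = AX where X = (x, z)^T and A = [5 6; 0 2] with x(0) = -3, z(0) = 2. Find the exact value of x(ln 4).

A = [[5,6],[0,2]]; eigenvalues λ = 5, 2.
Eigenvectors: (-1,0) for λ=5, (-2,1) for λ=2.
From the initial condition, c_1 = -1, c_2 = 2.
x(ln 4) = (-1)(4^5)(-1) + (2)(4^2)(-2) = 960.

960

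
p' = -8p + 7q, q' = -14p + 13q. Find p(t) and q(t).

p(t) = -K_1e^(-t) - K_2e^(6t), q(t) = -K_1e^(-t) - 2K_2e^(6t)

Coefficient matrix A = [[-8, 7], [-14, 13]].
Characteristic polynomial det(A - λI) = λ^2 - 5λ - 6 = 0.
Eigenvalues λ = -1, 6.
For λ=-1: (A-λI) row 1 is [-7, 7], so an eigenvector is (-1, -1).
For λ=6: (A-λI) row 1 is [-14, 7], so an eigenvector is (-1, -2).
General solution: K_1e^(-t)(-1,-1) + K_2e^(6t)(-1,-2).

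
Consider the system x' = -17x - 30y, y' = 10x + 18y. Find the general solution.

x(t) = -3K_1e^(3t) - 2K_2e^(-2t), y(t) = 2K_1e^(3t) + K_2e^(-2t)

Coefficient matrix A = [[-17, -30], [10, 18]].
Characteristic polynomial det(A - λI) = λ^2 - λ - 6 = 0.
Eigenvalues λ = 3, -2.
For λ=3: (A-λI) row 1 is [-20, -30], so an eigenvector is (-3, 2).
For λ=-2: (A-λI) row 1 is [-15, -30], so an eigenvector is (-2, 1).
General solution: K_1e^(3t)(-3,2) + K_2e^(-2t)(-2,1).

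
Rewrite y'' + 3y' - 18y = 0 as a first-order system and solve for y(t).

Let x_1 = y, x_2 = y'. Then x_1' = x_2 and x_2' = 18x_1 - 3x_2.
A = [[0,1],[18,-3]]; det(A-λI) = λ^2 + 3λ - 18.
Eigenvalues λ = -6, 3 with eigenvectors (1,-6), (1,3).

y(t) = C_1e^(-6t) + C_2e^(3t)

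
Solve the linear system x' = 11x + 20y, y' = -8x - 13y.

x(t) = 2K_1e^(-t)sin(4t) - K_1e^(-t)cos(4t) - K_2e^(-t)sin(4t) - 2K_2e^(-t)cos(4t), y(t) = -K_1e^(-t)sin(4t) + K_1e^(-t)cos(4t) + K_2e^(-t)sin(4t) + K_2e^(-t)cos(4t)

Coefficient matrix A = [[11, 20], [-8, -13]].
Characteristic polynomial det(A - λI) = λ^2 + 2λ + 17 = 0.
Eigenvalues λ = -1 ± 4i (complex conjugate pair).
For λ=-1+4i: an eigenvector is (-1,1) - i(2,-1) = (-1 - 2i, 1 + i).
A real fundamental pair from Re and Im of e^((-1+4i)t)v: X_1 = e^(-t)(cos(4t)·(-1,1) + sin(4t)·(2,-1)), X_2 = e^(-t)(sin(4t)·(-1,1) - cos(4t)·(2,-1)).
General solution: K_1X_1 + K_2X_2.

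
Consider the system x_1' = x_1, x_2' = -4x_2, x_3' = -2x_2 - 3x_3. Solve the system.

Coefficient matrix A = [[1, 0, 0], [0, -4, 0], [0, -2, -3]].
det(A - λI) = 0 gives eigenvalues λ = -4, 1, -3.
For λ=-4: eigenvector (0,1,2).
For λ=1: eigenvector (1,0,0).
For λ=-3: eigenvector (0,0,1).
General solution: C_1e^(-4t)(0,1,2) + C_2e^(t)(1,0,0) + C_3e^(-3t)(0,0,1).

x_1(t) = C_2e^(t), x_2(t) = C_1e^(-4t), x_3(t) = 2C_1e^(-4t) + C_3e^(-3t)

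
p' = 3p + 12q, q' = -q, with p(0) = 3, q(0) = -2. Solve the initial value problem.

Coefficient matrix A = [[3, 12], [0, -1]].
Characteristic polynomial det(A - λI) = λ^2 - 2λ - 3 = 0.
Eigenvalues λ = 3, -1.
For λ=3: (A-λI) row 1 is [0, 12], so an eigenvector is (-1, 0).
For λ=-1: (A-λI) row 1 is [4, 12], so an eigenvector is (3, -1).
General solution: c_1e^(3t)(-1,0) + c_2e^(-t)(3,-1).
Applying p(0)=3, q(0)=-2 gives c_1=3, c_2=2.

p(t) = -3e^(3t) + 6e^(-t), q(t) = -2e^(-t)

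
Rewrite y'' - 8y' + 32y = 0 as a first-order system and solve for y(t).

y(t) = c_1e^(4t)cos(4t) + c_2e^(4t)sin(4t)

Let x_1 = y, x_2 = y'. Then x_1' = x_2 and x_2' = -32x_1 + 8x_2.
A = [[0,1],[-32,8]]; det(A-λI) = λ^2 - 8λ + 32.
Eigenvalues λ = 4 ± 4i.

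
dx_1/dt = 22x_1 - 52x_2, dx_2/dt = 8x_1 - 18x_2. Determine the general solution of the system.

Coefficient matrix A = [[22, -52], [8, -18]].
Characteristic polynomial det(A - λI) = λ^2 - 4λ + 20 = 0.
Eigenvalues λ = 2 ± 4i (complex conjugate pair).
For λ=2+4i: an eigenvector is (-2,-1) - i(3,1) = (-2 - 3i, -1 - i).
A real fundamental pair from Re and Im of e^((2+4i)t)v: X_1 = e^(2t)(cos(4t)·(-2,-1) + sin(4t)·(3,1)), X_2 = e^(2t)(sin(4t)·(-2,-1) - cos(4t)·(3,1)).
General solution: C_1X_1 + C_2X_2.

x_1(t) = 3C_1e^(2t)sin(4t) - 2C_1e^(2t)cos(4t) - 2C_2e^(2t)sin(4t) - 3C_2e^(2t)cos(4t), x_2(t) = C_1e^(2t)sin(4t) - C_1e^(2t)cos(4t) - C_2e^(2t)sin(4t) - C_2e^(2t)cos(4t)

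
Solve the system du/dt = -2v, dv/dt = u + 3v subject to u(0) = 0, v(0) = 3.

Coefficient matrix A = [[0, -2], [1, 3]].
Characteristic polynomial det(A - λI) = λ^2 - 3λ + 2 = 0.
Eigenvalues λ = 2, 1.
For λ=2: (A-λI) row 1 is [-2, -2], so an eigenvector is (-1, 1).
For λ=1: (A-λI) row 1 is [-1, -2], so an eigenvector is (2, -1).
General solution: c_1e^(2t)(-1,1) + c_2e^(t)(2,-1).
Applying u(0)=0, v(0)=3 gives c_1=6, c_2=3.

u(t) = -6e^(2t) + 6e^(t), v(t) = 6e^(2t) - 3e^(t)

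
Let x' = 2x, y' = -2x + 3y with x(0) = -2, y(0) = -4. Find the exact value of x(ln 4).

A = [[2,0],[-2,3]]; eigenvalues λ = 3, 2.
Eigenvectors: (0,-1) for λ=3, (-1,-2) for λ=2.
From the initial condition, c_1 = 0, c_2 = 2.
x(ln 4) = (0)(4^3)(0) + (2)(4^2)(-1) = -32.

-32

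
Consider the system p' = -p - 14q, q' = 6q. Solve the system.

Coefficient matrix A = [[-1, -14], [0, 6]].
Characteristic polynomial det(A - λI) = λ^2 - 5λ - 6 = 0.
Eigenvalues λ = 6, -1.
For λ=6: (A-λI) row 1 is [-7, -14], so an eigenvector is (-2, 1).
For λ=-1: (A-λI) row 1 is [0, -14], so an eigenvector is (1, 0).
General solution: K_1e^(6t)(-2,1) + K_2e^(-t)(1,0).

p(t) = -2K_1e^(6t) + K_2e^(-t), q(t) = K_1e^(6t)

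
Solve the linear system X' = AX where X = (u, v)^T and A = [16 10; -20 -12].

Coefficient matrix A = [[16, 10], [-20, -12]].
Characteristic polynomial det(A - λI) = λ^2 - 4λ + 8 = 0.
Eigenvalues λ = 2 ± 2i (complex conjugate pair).
For λ=2+2i: an eigenvector is (-1,1) - i(-2,3) = (-1 + 2i, 1 - 3i).
A real fundamental pair from Re and Im of e^((2+2i)t)v: X_1 = e^(2t)(cos(2t)·(-1,1) + sin(2t)·(-2,3)), X_2 = e^(2t)(sin(2t)·(-1,1) - cos(2t)·(-2,3)).
General solution: K_1X_1 + K_2X_2.

u(t) = -2K_1e^(2t)sin(2t) - K_1e^(2t)cos(2t) - K_2e^(2t)sin(2t) + 2K_2e^(2t)cos(2t), v(t) = 3K_1e^(2t)sin(2t) + K_1e^(2t)cos(2t) + K_2e^(2t)sin(2t) - 3K_2e^(2t)cos(2t)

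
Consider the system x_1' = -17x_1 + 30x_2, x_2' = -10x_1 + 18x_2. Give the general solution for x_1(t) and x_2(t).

x_1(t) = 2K_1e^(-2t) - 3K_2e^(3t), x_2(t) = K_1e^(-2t) - 2K_2e^(3t)

Coefficient matrix A = [[-17, 30], [-10, 18]].
Characteristic polynomial det(A - λI) = λ^2 - λ - 6 = 0.
Eigenvalues λ = -2, 3.
For λ=-2: (A-λI) row 1 is [-15, 30], so an eigenvector is (2, 1).
For λ=3: (A-λI) row 1 is [-20, 30], so an eigenvector is (-3, -2).
General solution: K_1e^(-2t)(2,1) + K_2e^(3t)(-3,-2).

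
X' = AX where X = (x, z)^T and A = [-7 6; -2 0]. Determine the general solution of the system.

Coefficient matrix A = [[-7, 6], [-2, 0]].
Characteristic polynomial det(A - λI) = λ^2 + 7λ + 12 = 0.
Eigenvalues λ = -4, -3.
For λ=-4: (A-λI) row 1 is [-3, 6], so an eigenvector is (-2, -1).
For λ=-3: (A-λI) row 1 is [-4, 6], so an eigenvector is (3, 2).
General solution: C_1e^(-4t)(-2,-1) + C_2e^(-3t)(3,2).

x(t) = -2C_1e^(-4t) + 3C_2e^(-3t), z(t) = -C_1e^(-4t) + 2C_2e^(-3t)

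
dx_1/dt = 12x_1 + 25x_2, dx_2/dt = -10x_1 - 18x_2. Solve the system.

x_1(t) = 2c_1e^(-3t)sin(5t) - c_1e^(-3t)cos(5t) - c_2e^(-3t)sin(5t) - 2c_2e^(-3t)cos(5t), x_2(t) = -c_1e^(-3t)sin(5t) + c_1e^(-3t)cos(5t) + c_2e^(-3t)sin(5t) + c_2e^(-3t)cos(5t)

Coefficient matrix A = [[12, 25], [-10, -18]].
Characteristic polynomial det(A - λI) = λ^2 + 6λ + 34 = 0.
Eigenvalues λ = -3 ± 5i (complex conjugate pair).
For λ=-3+5i: an eigenvector is (-1,1) - i(2,-1) = (-1 - 2i, 1 + i).
A real fundamental pair from Re and Im of e^((-3+5i)t)v: X_1 = e^(-3t)(cos(5t)·(-1,1) + sin(5t)·(2,-1)), X_2 = e^(-3t)(sin(5t)·(-1,1) - cos(5t)·(2,-1)).
General solution: c_1X_1 + c_2X_2.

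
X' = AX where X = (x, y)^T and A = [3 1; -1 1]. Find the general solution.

x(t) = -C_1e^(2t) - C_2te^(2t) - C_2e^(2t), y(t) = C_1e^(2t) + C_2te^(2t)

Coefficient matrix A = [[3, 1], [-1, 1]].
Characteristic polynomial det(A - λI) = λ^2 - 4λ + 4 = 0.
Single eigenvalue λ = 2 with algebraic multiplicity 2.
Eigenvector v = (-1,1); generalized eigenvector w with (A-λI)w=v is (-1,0).
General solution: e^(2t)[C_1·v + C_2·(t·v + w)].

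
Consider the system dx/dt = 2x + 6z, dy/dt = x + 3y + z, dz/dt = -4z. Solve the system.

x(t) = -C_1e^(-4t) + C_3e^(2t), y(t) = C_2e^(3t) - C_3e^(2t), z(t) = C_1e^(-4t)

Coefficient matrix A = [[2, 0, 6], [1, 3, 1], [0, 0, -4]].
det(A - λI) = 0 gives eigenvalues λ = -4, 3, 2.
For λ=-4: eigenvector (-1,0,1).
For λ=3: eigenvector (0,1,0).
For λ=2: eigenvector (1,-1,0).
General solution: C_1e^(-4t)(-1,0,1) + C_2e^(3t)(0,1,0) + C_3e^(2t)(1,-1,0).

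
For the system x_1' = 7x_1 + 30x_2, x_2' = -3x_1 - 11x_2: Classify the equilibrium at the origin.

A = [[7,30],[-3,-11]]; det(A-λI) = λ^2 + 4λ + 13.
λ = -2 ± 3i: negative real part.

stable spiral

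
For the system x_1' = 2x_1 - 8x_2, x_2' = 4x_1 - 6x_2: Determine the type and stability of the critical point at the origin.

stable spiral

A = [[2,-8],[4,-6]]; det(A-λI) = λ^2 + 4λ + 20.
λ = -2 ± 4i: negative real part.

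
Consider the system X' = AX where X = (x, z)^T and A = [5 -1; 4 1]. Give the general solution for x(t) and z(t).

x(t) = K_1e^(3t) + K_2te^(3t) - K_2e^(3t), z(t) = 2K_1e^(3t) + 2K_2te^(3t) - 3K_2e^(3t)

Coefficient matrix A = [[5, -1], [4, 1]].
Characteristic polynomial det(A - λI) = λ^2 - 6λ + 9 = 0.
Single eigenvalue λ = 3 with algebraic multiplicity 2.
Eigenvector v = (1,2); generalized eigenvector w with (A-λI)w=v is (-1,-3).
General solution: e^(3t)[K_1·v + K_2·(t·v + w)].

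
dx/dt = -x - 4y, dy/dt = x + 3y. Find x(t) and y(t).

x(t) = -2K_1e^(t) - 2K_2te^(t) - 3K_2e^(t), y(t) = K_1e^(t) + K_2te^(t) + 2K_2e^(t)

Coefficient matrix A = [[-1, -4], [1, 3]].
Characteristic polynomial det(A - λI) = λ^2 - 2λ + 1 = 0.
Single eigenvalue λ = 1 with algebraic multiplicity 2.
Eigenvector v = (-2,1); generalized eigenvector w with (A-λI)w=v is (-3,2).
General solution: e^(t)[K_1·v + K_2·(t·v + w)].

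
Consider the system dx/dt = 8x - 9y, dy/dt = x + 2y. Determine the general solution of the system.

x(t) = -3C_1e^(5t) - 3C_2te^(5t) + 2C_2e^(5t), y(t) = -C_1e^(5t) - C_2te^(5t) + C_2e^(5t)

Coefficient matrix A = [[8, -9], [1, 2]].
Characteristic polynomial det(A - λI) = λ^2 - 10λ + 25 = 0.
Single eigenvalue λ = 5 with algebraic multiplicity 2.
Eigenvector v = (-3,-1); generalized eigenvector w with (A-λI)w=v is (2,1).
General solution: e^(5t)[C_1·v + C_2·(t·v + w)].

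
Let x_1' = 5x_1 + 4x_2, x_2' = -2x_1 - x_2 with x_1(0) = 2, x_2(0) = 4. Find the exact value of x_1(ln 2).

76

A = [[5,4],[-2,-1]]; eigenvalues λ = 1, 3.
Eigenvectors: (1,-1) for λ=1, (-2,1) for λ=3.
From the initial condition, c_1 = -10, c_2 = -6.
x_1(ln 2) = (-10)(2^1)(1) + (-6)(2^3)(-2) = 76.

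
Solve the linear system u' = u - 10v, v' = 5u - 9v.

Coefficient matrix A = [[1, -10], [5, -9]].
Characteristic polynomial det(A - λI) = λ^2 + 8λ + 41 = 0.
Eigenvalues λ = -4 ± 5i (complex conjugate pair).
For λ=-4+5i: an eigenvector is (1,1) - i(-1,0) = (1 + i, 1).
A real fundamental pair from Re and Im of e^((-4+5i)t)v: X_1 = e^(-4t)(cos(5t)·(1,1) + sin(5t)·(-1,0)), X_2 = e^(-4t)(sin(5t)·(1,1) - cos(5t)·(-1,0)).
General solution: K_1X_1 + K_2X_2.

u(t) = -K_1e^(-4t)sin(5t) + K_1e^(-4t)cos(5t) + K_2e^(-4t)sin(5t) + K_2e^(-4t)cos(5t), v(t) = K_1e^(-4t)cos(5t) + K_2e^(-4t)sin(5t)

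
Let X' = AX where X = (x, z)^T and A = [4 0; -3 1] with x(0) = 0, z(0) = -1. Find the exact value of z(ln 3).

A = [[4,0],[-3,1]]; eigenvalues λ = 4, 1.
Eigenvectors: (-1,1) for λ=4, (0,1) for λ=1.
From the initial condition, c_1 = 0, c_2 = -1.
z(ln 3) = (0)(3^4)(1) + (-1)(3^1)(1) = -3.

-3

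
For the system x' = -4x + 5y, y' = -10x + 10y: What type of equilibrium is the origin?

A = [[-4,5],[-10,10]]; det(A-λI) = λ^2 - 6λ + 10.
λ = 3 ± i: positive real part.

unstable spiral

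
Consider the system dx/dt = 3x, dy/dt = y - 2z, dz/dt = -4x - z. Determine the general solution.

x(t) = C_1e^(3t), y(t) = C_1e^(3t) + C_2e^(t) + C_3e^(-t), z(t) = -C_1e^(3t) + C_3e^(-t)

Coefficient matrix A = [[3, 0, 0], [0, 1, -2], [-4, 0, -1]].
det(A - λI) = 0 gives eigenvalues λ = 3, 1, -1.
For λ=3: eigenvector (1,1,-1).
For λ=1: eigenvector (0,1,0).
For λ=-1: eigenvector (0,1,1).
General solution: C_1e^(3t)(1,1,-1) + C_2e^(t)(0,1,0) + C_3e^(-t)(0,1,1).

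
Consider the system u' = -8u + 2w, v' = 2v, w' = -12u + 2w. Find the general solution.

Coefficient matrix A = [[-8, 0, 2], [0, 2, 0], [-12, 0, 2]].
det(A - λI) = 0 gives eigenvalues λ = -4, 2, -2.
For λ=-4: eigenvector (1,0,2).
For λ=2: eigenvector (0,1,0).
For λ=-2: eigenvector (1,0,3).
General solution: K_1e^(-4t)(1,0,2) + K_2e^(2t)(0,1,0) + K_3e^(-2t)(1,0,3).

u(t) = K_1e^(-4t) + K_3e^(-2t), v(t) = K_2e^(2t), w(t) = 2K_1e^(-4t) + 3K_3e^(-2t)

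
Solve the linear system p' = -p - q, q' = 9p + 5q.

p(t) = -c_1e^(2t) - c_2te^(2t), q(t) = 3c_1e^(2t) + 3c_2te^(2t) + c_2e^(2t)

Coefficient matrix A = [[-1, -1], [9, 5]].
Characteristic polynomial det(A - λI) = λ^2 - 4λ + 4 = 0.
Single eigenvalue λ = 2 with algebraic multiplicity 2.
Eigenvector v = (-1,3); generalized eigenvector w with (A-λI)w=v is (0,1).
General solution: e^(2t)[c_1·v + c_2·(t·v + w)].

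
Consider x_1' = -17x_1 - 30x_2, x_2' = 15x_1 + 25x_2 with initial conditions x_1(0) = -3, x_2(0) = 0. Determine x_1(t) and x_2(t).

x_1(t) = 21e^(4t)sin(3t) - 3e^(4t)cos(3t), x_2(t) = -15e^(4t)sin(3t)

Coefficient matrix A = [[-17, -30], [15, 25]].
Characteristic polynomial det(A - λI) = λ^2 - 8λ + 25 = 0.
Eigenvalues λ = 4 ± 3i (complex conjugate pair).
For λ=4+3i: an eigenvector is (-1,1) - i(-3,2) = (-1 + 3i, 1 - 2i).
A real fundamental pair from Re and Im of e^((4+3i)t)v: X_1 = e^(4t)(cos(3t)·(-1,1) + sin(3t)·(-3,2)), X_2 = e^(4t)(sin(3t)·(-1,1) - cos(3t)·(-3,2)).
General solution: K_1X_1 + K_2X_2.
Applying x_1(0)=-3, x_2(0)=0 gives K_1=-6, K_2=-3.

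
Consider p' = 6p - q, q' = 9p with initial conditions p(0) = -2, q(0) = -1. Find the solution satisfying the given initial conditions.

Coefficient matrix A = [[6, -1], [9, 0]].
Characteristic polynomial det(A - λI) = λ^2 - 6λ + 9 = 0.
Single eigenvalue λ = 3 with algebraic multiplicity 2.
Eigenvector v = (-1,-3); generalized eigenvector w with (A-λI)w=v is (-1,-2).
General solution: e^(3t)[c_1·v + c_2·(t·v + w)].
Applying p(0)=-2, q(0)=-1 gives c_1=-3, c_2=5.

p(t) = -5te^(3t) - 2e^(3t), q(t) = -15te^(3t) - e^(3t)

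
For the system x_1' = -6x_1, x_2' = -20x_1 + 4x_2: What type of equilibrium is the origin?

A = [[-6,0],[-20,4]]; det(A-λI) = λ^2 + 2λ - 24.
λ = 4, -6: opposite signs.

saddle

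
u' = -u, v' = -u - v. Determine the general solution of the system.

Coefficient matrix A = [[-1, 0], [-1, -1]].
Characteristic polynomial det(A - λI) = λ^2 + 2λ + 1 = 0.
Single eigenvalue λ = -1 with algebraic multiplicity 2.
Eigenvector v = (0,-1); generalized eigenvector w with (A-λI)w=v is (1,-2).
General solution: e^(-t)[C_1·v + C_2·(t·v + w)].

u(t) = C_2e^(-t), v(t) = -C_1e^(-t) - C_2te^(-t) - 2C_2e^(-t)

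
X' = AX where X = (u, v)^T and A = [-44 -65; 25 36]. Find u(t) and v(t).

Coefficient matrix A = [[-44, -65], [25, 36]].
Characteristic polynomial det(A - λI) = λ^2 + 8λ + 41 = 0.
Eigenvalues λ = -4 ± 5i (complex conjugate pair).
For λ=-4+5i: an eigenvector is (-3,2) - i(-2,1) = (-3 + 2i, 2 - i).
A real fundamental pair from Re and Im of e^((-4+5i)t)v: X_1 = e^(-4t)(cos(5t)·(-3,2) + sin(5t)·(-2,1)), X_2 = e^(-4t)(sin(5t)·(-3,2) - cos(5t)·(-2,1)).
General solution: c_1X_1 + c_2X_2.

u(t) = -2c_1e^(-4t)sin(5t) - 3c_1e^(-4t)cos(5t) - 3c_2e^(-4t)sin(5t) + 2c_2e^(-4t)cos(5t), v(t) = c_1e^(-4t)sin(5t) + 2c_1e^(-4t)cos(5t) + 2c_2e^(-4t)sin(5t) - c_2e^(-4t)cos(5t)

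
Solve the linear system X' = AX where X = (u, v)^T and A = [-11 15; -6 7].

Coefficient matrix A = [[-11, 15], [-6, 7]].
Characteristic polynomial det(A - λI) = λ^2 + 4λ + 13 = 0.
Eigenvalues λ = -2 ± 3i (complex conjugate pair).
For λ=-2+3i: an eigenvector is (1,1) - i(2,1) = (1 - 2i, 1 - i).
A real fundamental pair from Re and Im of e^((-2+3i)t)v: X_1 = e^(-2t)(cos(3t)·(1,1) + sin(3t)·(2,1)), X_2 = e^(-2t)(sin(3t)·(1,1) - cos(3t)·(2,1)).
General solution: C_1X_1 + C_2X_2.

u(t) = 2C_1e^(-2t)sin(3t) + C_1e^(-2t)cos(3t) + C_2e^(-2t)sin(3t) - 2C_2e^(-2t)cos(3t), v(t) = C_1e^(-2t)sin(3t) + C_1e^(-2t)cos(3t) + C_2e^(-2t)sin(3t) - C_2e^(-2t)cos(3t)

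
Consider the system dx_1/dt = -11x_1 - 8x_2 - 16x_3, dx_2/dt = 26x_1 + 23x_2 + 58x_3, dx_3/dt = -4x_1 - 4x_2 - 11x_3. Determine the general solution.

Coefficient matrix A = [[-11, -8, -16], [26, 23, 58], [-4, -4, -11]].
det(A - λI) = 0 gives eigenvalues λ = 3, -3, 1.
For λ=3: eigenvector (-4,11,-2).
For λ=-3: eigenvector (1,-1,0).
For λ=1: eigenvector (2,-5,1).
General solution: c_1e^(3t)(-4,11,-2) + c_2e^(-3t)(1,-1,0) + c_3e^(t)(2,-5,1).

x_1(t) = -4c_1e^(3t) + c_2e^(-3t) + 2c_3e^(t), x_2(t) = 11c_1e^(3t) - c_2e^(-3t) - 5c_3e^(t), x_3(t) = -2c_1e^(3t) + c_3e^(t)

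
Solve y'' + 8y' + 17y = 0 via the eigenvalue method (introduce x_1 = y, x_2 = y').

y(t) = K_1e^(-4t)cos(t) + K_2e^(-4t)sin(t)

Let x_1 = y, x_2 = y'. Then x_1' = x_2 and x_2' = -17x_1 - 8x_2.
A = [[0,1],[-17,-8]]; det(A-λI) = λ^2 + 8λ + 17.
Eigenvalues λ = -4 ± i.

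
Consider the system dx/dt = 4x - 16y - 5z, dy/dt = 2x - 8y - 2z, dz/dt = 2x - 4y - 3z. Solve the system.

x(t) = C_1e^(-t) + 2C_2e^(-4t) - C_3e^(-2t), y(t) = C_2e^(-4t) - C_3e^(-2t), z(t) = C_1e^(-t) + 2C_3e^(-2t)

Coefficient matrix A = [[4, -16, -5], [2, -8, -2], [2, -4, -3]].
det(A - λI) = 0 gives eigenvalues λ = -1, -4, -2.
For λ=-1: eigenvector (1,0,1).
For λ=-4: eigenvector (2,1,0).
For λ=-2: eigenvector (-1,-1,2).
General solution: C_1e^(-t)(1,0,1) + C_2e^(-4t)(2,1,0) + C_3e^(-2t)(-1,-1,2).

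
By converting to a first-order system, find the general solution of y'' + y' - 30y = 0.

Let x_1 = y, x_2 = y'. Then x_1' = x_2 and x_2' = 30x_1 - x_2.
A = [[0,1],[30,-1]]; det(A-λI) = λ^2 + λ - 30.
Eigenvalues λ = 5, -6 with eigenvectors (1,5), (1,-6).

y(t) = C_1e^(5t) + C_2e^(-6t)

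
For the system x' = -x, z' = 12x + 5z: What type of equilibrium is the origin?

A = [[-1,0],[12,5]]; det(A-λI) = λ^2 - 4λ - 5.
λ = -1, 5: opposite signs.

saddle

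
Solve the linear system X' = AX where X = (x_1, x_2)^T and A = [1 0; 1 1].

Coefficient matrix A = [[1, 0], [1, 1]].
Characteristic polynomial det(A - λI) = λ^2 - 2λ + 1 = 0.
Single eigenvalue λ = 1 with algebraic multiplicity 2.
Eigenvector v = (0,-1); generalized eigenvector w with (A-λI)w=v is (-1,-2).
General solution: e^(t)[c_1·v + c_2·(t·v + w)].

x_1(t) = -c_2e^(t), x_2(t) = -c_1e^(t) - c_2te^(t) - 2c_2e^(t)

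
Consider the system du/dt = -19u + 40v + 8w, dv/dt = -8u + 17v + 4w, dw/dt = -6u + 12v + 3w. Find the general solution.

Coefficient matrix A = [[-19, 40, 8], [-8, 17, 4], [-6, 12, 3]].
det(A - λI) = 0 gives eigenvalues λ = -3, 3, 1.
For λ=-3: eigenvector (-3,-1,-1).
For λ=3: eigenvector (4,2,1).
For λ=1: eigenvector (-2,-1,0).
General solution: c_1e^(-3t)(-3,-1,-1) + c_2e^(3t)(4,2,1) + c_3e^(t)(-2,-1,0).

u(t) = -3c_1e^(-3t) + 4c_2e^(3t) - 2c_3e^(t), v(t) = -c_1e^(-3t) + 2c_2e^(3t) - c_3e^(t), w(t) = -c_1e^(-3t) + c_2e^(3t)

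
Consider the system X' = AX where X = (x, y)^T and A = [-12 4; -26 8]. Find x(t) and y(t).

Coefficient matrix A = [[-12, 4], [-26, 8]].
Characteristic polynomial det(A - λI) = λ^2 + 4λ + 8 = 0.
Eigenvalues λ = -2 ± 2i (complex conjugate pair).
For λ=-2+2i: an eigenvector is (-1,-3) - i(-1,-2) = (-1 + i, -3 + 2i).
A real fundamental pair from Re and Im of e^((-2+2i)t)v: X_1 = e^(-2t)(cos(2t)·(-1,-3) + sin(2t)·(-1,-2)), X_2 = e^(-2t)(sin(2t)·(-1,-3) - cos(2t)·(-1,-2)).
General solution: C_1X_1 + C_2X_2.

x(t) = -C_1e^(-2t)sin(2t) - C_1e^(-2t)cos(2t) - C_2e^(-2t)sin(2t) + C_2e^(-2t)cos(2t), y(t) = -2C_1e^(-2t)sin(2t) - 3C_1e^(-2t)cos(2t) - 3C_2e^(-2t)sin(2t) + 2C_2e^(-2t)cos(2t)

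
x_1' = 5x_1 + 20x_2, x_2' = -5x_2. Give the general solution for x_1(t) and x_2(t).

Coefficient matrix A = [[5, 20], [0, -5]].
Characteristic polynomial det(A - λI) = λ^2 - 25 = 0.
Eigenvalues λ = 5, -5.
For λ=5: (A-λI) row 1 is [0, 20], so an eigenvector is (1, 0).
For λ=-5: (A-λI) row 1 is [10, 20], so an eigenvector is (2, -1).
General solution: K_1e^(5t)(1,0) + K_2e^(-5t)(2,-1).

x_1(t) = K_1e^(5t) + 2K_2e^(-5t), x_2(t) = -K_2e^(-5t)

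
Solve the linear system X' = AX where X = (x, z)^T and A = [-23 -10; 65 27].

x(t) = -C_1e^(2t)sin(5t) + C_1e^(2t)cos(5t) + C_2e^(2t)sin(5t) + C_2e^(2t)cos(5t), z(t) = 3C_1e^(2t)sin(5t) - 2C_1e^(2t)cos(5t) - 2C_2e^(2t)sin(5t) - 3C_2e^(2t)cos(5t)

Coefficient matrix A = [[-23, -10], [65, 27]].
Characteristic polynomial det(A - λI) = λ^2 - 4λ + 29 = 0.
Eigenvalues λ = 2 ± 5i (complex conjugate pair).
For λ=2+5i: an eigenvector is (1,-2) - i(-1,3) = (1 + i, -2 - 3i).
A real fundamental pair from Re and Im of e^((2+5i)t)v: X_1 = e^(2t)(cos(5t)·(1,-2) + sin(5t)·(-1,3)), X_2 = e^(2t)(sin(5t)·(1,-2) - cos(5t)·(-1,3)).
General solution: C_1X_1 + C_2X_2.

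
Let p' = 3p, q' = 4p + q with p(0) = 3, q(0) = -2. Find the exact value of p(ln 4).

192

A = [[3,0],[4,1]]; eigenvalues λ = 3, 1.
Eigenvectors: (-1,-2) for λ=3, (0,-1) for λ=1.
From the initial condition, c_1 = -3, c_2 = 8.
p(ln 4) = (-3)(4^3)(-1) + (8)(4^1)(0) = 192.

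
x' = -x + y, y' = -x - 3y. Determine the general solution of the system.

Coefficient matrix A = [[-1, 1], [-1, -3]].
Characteristic polynomial det(A - λI) = λ^2 + 4λ + 4 = 0.
Single eigenvalue λ = -2 with algebraic multiplicity 2.
Eigenvector v = (1,-1); generalized eigenvector w with (A-λI)w=v is (0,1).
General solution: e^(-2t)[C_1·v + C_2·(t·v + w)].

x(t) = C_1e^(-2t) + C_2te^(-2t), y(t) = -C_1e^(-2t) - C_2te^(-2t) + C_2e^(-2t)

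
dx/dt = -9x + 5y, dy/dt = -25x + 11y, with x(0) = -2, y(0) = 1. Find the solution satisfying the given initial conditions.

x(t) = 5e^(t)sin(5t) - 2e^(t)cos(5t), y(t) = 12e^(t)sin(5t) + e^(t)cos(5t)

Coefficient matrix A = [[-9, 5], [-25, 11]].
Characteristic polynomial det(A - λI) = λ^2 - 2λ + 26 = 0.
Eigenvalues λ = 1 ± 5i (complex conjugate pair).
For λ=1+5i: an eigenvector is (0,1) - i(1,2) = (0 - i, 1 - 2i).
A real fundamental pair from Re and Im of e^((1+5i)t)v: X_1 = e^(t)(cos(5t)·(0,1) + sin(5t)·(1,2)), X_2 = e^(t)(sin(5t)·(0,1) - cos(5t)·(1,2)).
General solution: K_1X_1 + K_2X_2.
Applying x(0)=-2, y(0)=1 gives K_1=5, K_2=2.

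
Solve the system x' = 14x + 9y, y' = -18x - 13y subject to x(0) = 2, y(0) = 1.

x(t) = 5e^(5t) - 3e^(-4t), y(t) = -5e^(5t) + 6e^(-4t)

Coefficient matrix A = [[14, 9], [-18, -13]].
Characteristic polynomial det(A - λI) = λ^2 - λ - 20 = 0.
Eigenvalues λ = -4, 5.
For λ=-4: (A-λI) row 1 is [18, 9], so an eigenvector is (-1, 2).
For λ=5: (A-λI) row 1 is [9, 9], so an eigenvector is (1, -1).
General solution: c_1e^(-4t)(-1,2) + c_2e^(5t)(1,-1).
Applying x(0)=2, y(0)=1 gives c_1=3, c_2=5.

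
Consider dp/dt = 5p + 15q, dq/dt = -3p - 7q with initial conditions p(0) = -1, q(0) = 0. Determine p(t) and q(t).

p(t) = -2e^(-t)sin(3t) - e^(-t)cos(3t), q(t) = e^(-t)sin(3t)

Coefficient matrix A = [[5, 15], [-3, -7]].
Characteristic polynomial det(A - λI) = λ^2 + 2λ + 10 = 0.
Eigenvalues λ = -1 ± 3i (complex conjugate pair).
For λ=-1+3i: an eigenvector is (1,0) - i(2,-1) = (1 - 2i, 0 + i).
A real fundamental pair from Re and Im of e^((-1+3i)t)v: X_1 = e^(-t)(cos(3t)·(1,0) + sin(3t)·(2,-1)), X_2 = e^(-t)(sin(3t)·(1,0) - cos(3t)·(2,-1)).
General solution: C_1X_1 + C_2X_2.
Applying p(0)=-1, q(0)=0 gives C_1=-1, C_2=0.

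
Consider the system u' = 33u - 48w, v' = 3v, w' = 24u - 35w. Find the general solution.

Coefficient matrix A = [[33, 0, -48], [0, 3, 0], [24, 0, -35]].
det(A - λI) = 0 gives eigenvalues λ = 1, 3, -3.
For λ=1: eigenvector (-3,0,-2).
For λ=3: eigenvector (0,1,0).
For λ=-3: eigenvector (-4,0,-3).
General solution: c_1e^(t)(-3,0,-2) + c_2e^(3t)(0,1,0) + c_3e^(-3t)(-4,0,-3).

u(t) = -3c_1e^(t) - 4c_3e^(-3t), v(t) = c_2e^(3t), w(t) = -2c_1e^(t) - 3c_3e^(-3t)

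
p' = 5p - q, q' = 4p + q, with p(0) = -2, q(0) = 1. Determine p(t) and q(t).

Coefficient matrix A = [[5, -1], [4, 1]].
Characteristic polynomial det(A - λI) = λ^2 - 6λ + 9 = 0.
Single eigenvalue λ = 3 with algebraic multiplicity 2.
Eigenvector v = (-1,-2); generalized eigenvector w with (A-λI)w=v is (1,3).
General solution: e^(3t)[K_1·v + K_2·(t·v + w)].
Applying p(0)=-2, q(0)=1 gives K_1=7, K_2=5.

p(t) = -5te^(3t) - 2e^(3t), q(t) = -10te^(3t) + e^(3t)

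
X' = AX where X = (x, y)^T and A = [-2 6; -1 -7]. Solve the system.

x(t) = -2C_1e^(-5t) - 3C_2e^(-4t), y(t) = C_1e^(-5t) + C_2e^(-4t)

Coefficient matrix A = [[-2, 6], [-1, -7]].
Characteristic polynomial det(A - λI) = λ^2 + 9λ + 20 = 0.
Eigenvalues λ = -5, -4.
For λ=-5: (A-λI) row 1 is [3, 6], so an eigenvector is (-2, 1).
For λ=-4: (A-λI) row 1 is [2, 6], so an eigenvector is (-3, 1).
General solution: C_1e^(-5t)(-2,1) + C_2e^(-4t)(-3,1).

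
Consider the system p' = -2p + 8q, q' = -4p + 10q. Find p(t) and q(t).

p(t) = K_1e^(6t) - 2K_2e^(2t), q(t) = K_1e^(6t) - K_2e^(2t)

Coefficient matrix A = [[-2, 8], [-4, 10]].
Characteristic polynomial det(A - λI) = λ^2 - 8λ + 12 = 0.
Eigenvalues λ = 6, 2.
For λ=6: (A-λI) row 1 is [-8, 8], so an eigenvector is (1, 1).
For λ=2: (A-λI) row 1 is [-4, 8], so an eigenvector is (-2, -1).
General solution: K_1e^(6t)(1,1) + K_2e^(2t)(-2,-1).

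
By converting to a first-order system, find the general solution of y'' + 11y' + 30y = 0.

y(t) = C_1e^(-5t) + C_2e^(-6t)

Let x_1 = y, x_2 = y'. Then x_1' = x_2 and x_2' = -30x_1 - 11x_2.
A = [[0,1],[-30,-11]]; det(A-λI) = λ^2 + 11λ + 30.
Eigenvalues λ = -5, -6 with eigenvectors (1,-5), (1,-6).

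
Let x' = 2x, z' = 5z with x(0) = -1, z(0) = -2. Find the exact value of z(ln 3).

A = [[2,0],[0,5]]; eigenvalues λ = 5, 2.
Eigenvectors: (0,1) for λ=5, (-1,0) for λ=2.
From the initial condition, c_1 = -2, c_2 = 1.
z(ln 3) = (-2)(3^5)(1) + (1)(3^2)(0) = -486.

-486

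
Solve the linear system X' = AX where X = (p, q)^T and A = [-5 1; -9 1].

Coefficient matrix A = [[-5, 1], [-9, 1]].
Characteristic polynomial det(A - λI) = λ^2 + 4λ + 4 = 0.
Single eigenvalue λ = -2 with algebraic multiplicity 2.
Eigenvector v = (1,3); generalized eigenvector w with (A-λI)w=v is (-1,-2).
General solution: e^(-2t)[c_1·v + c_2·(t·v + w)].

p(t) = c_1e^(-2t) + c_2te^(-2t) - c_2e^(-2t), q(t) = 3c_1e^(-2t) + 3c_2te^(-2t) - 2c_2e^(-2t)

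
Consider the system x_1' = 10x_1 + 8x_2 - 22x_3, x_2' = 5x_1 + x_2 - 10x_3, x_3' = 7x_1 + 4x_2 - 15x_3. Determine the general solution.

x_1(t) = C_1e^(-4t) + 4C_2e^(t) - 2C_3e^(-t), x_2(t) = C_1e^(-4t) + C_2e^(t), x_3(t) = C_1e^(-4t) + 2C_2e^(t) - C_3e^(-t)

Coefficient matrix A = [[10, 8, -22], [5, 1, -10], [7, 4, -15]].
det(A - λI) = 0 gives eigenvalues λ = -4, 1, -1.
For λ=-4: eigenvector (1,1,1).
For λ=1: eigenvector (4,1,2).
For λ=-1: eigenvector (-2,0,-1).
General solution: C_1e^(-4t)(1,1,1) + C_2e^(t)(4,1,2) + C_3e^(-t)(-2,0,-1).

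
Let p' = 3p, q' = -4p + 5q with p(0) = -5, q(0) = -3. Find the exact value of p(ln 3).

A = [[3,0],[-4,5]]; eigenvalues λ = 3, 5.
Eigenvectors: (-1,-2) for λ=3, (0,-1) for λ=5.
From the initial condition, c_1 = 5, c_2 = -7.
p(ln 3) = (5)(3^3)(-1) + (-7)(3^5)(0) = -135.

-135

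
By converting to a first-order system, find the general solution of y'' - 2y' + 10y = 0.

y(t) = C_1e^(t)cos(3t) + C_2e^(t)sin(3t)

Let x_1 = y, x_2 = y'. Then x_1' = x_2 and x_2' = -10x_1 + 2x_2.
A = [[0,1],[-10,2]]; det(A-λI) = λ^2 - 2λ + 10.
Eigenvalues λ = 1 ± 3i.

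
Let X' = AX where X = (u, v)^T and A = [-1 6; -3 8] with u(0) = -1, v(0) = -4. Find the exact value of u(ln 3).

A = [[-1,6],[-3,8]]; eigenvalues λ = 2, 5.
Eigenvectors: (-2,-1) for λ=2, (-1,-1) for λ=5.
From the initial condition, c_1 = -3, c_2 = 7.
u(ln 3) = (-3)(3^2)(-2) + (7)(3^5)(-1) = -1647.

-1647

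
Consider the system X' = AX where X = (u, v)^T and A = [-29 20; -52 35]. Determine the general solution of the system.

Coefficient matrix A = [[-29, 20], [-52, 35]].
Characteristic polynomial det(A - λI) = λ^2 - 6λ + 25 = 0.
Eigenvalues λ = 3 ± 4i (complex conjugate pair).
For λ=3+4i: an eigenvector is (-1,-2) - i(-2,-3) = (-1 + 2i, -2 + 3i).
A real fundamental pair from Re and Im of e^((3+4i)t)v: X_1 = e^(3t)(cos(4t)·(-1,-2) + sin(4t)·(-2,-3)), X_2 = e^(3t)(sin(4t)·(-1,-2) - cos(4t)·(-2,-3)).
General solution: C_1X_1 + C_2X_2.

u(t) = -2C_1e^(3t)sin(4t) - C_1e^(3t)cos(4t) - C_2e^(3t)sin(4t) + 2C_2e^(3t)cos(4t), v(t) = -3C_1e^(3t)sin(4t) - 2C_1e^(3t)cos(4t) - 2C_2e^(3t)sin(4t) + 3C_2e^(3t)cos(4t)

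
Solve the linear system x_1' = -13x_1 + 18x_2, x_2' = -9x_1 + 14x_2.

Coefficient matrix A = [[-13, 18], [-9, 14]].
Characteristic polynomial det(A - λI) = λ^2 - λ - 20 = 0.
Eigenvalues λ = 5, -4.
For λ=5: (A-λI) row 1 is [-18, 18], so an eigenvector is (-1, -1).
For λ=-4: (A-λI) row 1 is [-9, 18], so an eigenvector is (-2, -1).
General solution: c_1e^(5t)(-1,-1) + c_2e^(-4t)(-2,-1).

x_1(t) = -c_1e^(5t) - 2c_2e^(-4t), x_2(t) = -c_1e^(5t) - c_2e^(-4t)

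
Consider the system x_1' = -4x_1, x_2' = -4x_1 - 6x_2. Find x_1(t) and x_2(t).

Coefficient matrix A = [[-4, 0], [-4, -6]].
Characteristic polynomial det(A - λI) = λ^2 + 10λ + 24 = 0.
Eigenvalues λ = -6, -4.
For λ=-6: (A-λI) row 1 is [2, 0], so an eigenvector is (0, 1).
For λ=-4: (A-λI) row 2 is [-4, -2], so an eigenvector is (1, -2).
General solution: K_1e^(-6t)(0,1) + K_2e^(-4t)(1,-2).

x_1(t) = K_2e^(-4t), x_2(t) = K_1e^(-6t) - 2K_2e^(-4t)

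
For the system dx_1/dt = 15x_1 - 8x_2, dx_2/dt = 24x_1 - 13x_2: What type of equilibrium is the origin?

saddle

A = [[15,-8],[24,-13]]; det(A-λI) = λ^2 - 2λ - 3.
λ = 3, -1: opposite signs.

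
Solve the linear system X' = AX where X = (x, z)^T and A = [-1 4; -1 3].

x(t) = -2C_1e^(t) - 2C_2te^(t) + C_2e^(t), z(t) = -C_1e^(t) - C_2te^(t)

Coefficient matrix A = [[-1, 4], [-1, 3]].
Characteristic polynomial det(A - λI) = λ^2 - 2λ + 1 = 0.
Single eigenvalue λ = 1 with algebraic multiplicity 2.
Eigenvector v = (-2,-1); generalized eigenvector w with (A-λI)w=v is (1,0).
General solution: e^(t)[C_1·v + C_2·(t·v + w)].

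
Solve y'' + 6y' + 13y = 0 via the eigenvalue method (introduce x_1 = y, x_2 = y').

y(t) = c_1e^(-3t)cos(2t) + c_2e^(-3t)sin(2t)

Let x_1 = y, x_2 = y'. Then x_1' = x_2 and x_2' = -13x_1 - 6x_2.
A = [[0,1],[-13,-6]]; det(A-λI) = λ^2 + 6λ + 13.
Eigenvalues λ = -3 ± 2i.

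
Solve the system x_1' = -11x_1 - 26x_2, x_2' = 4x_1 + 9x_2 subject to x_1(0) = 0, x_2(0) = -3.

Coefficient matrix A = [[-11, -26], [4, 9]].
Characteristic polynomial det(A - λI) = λ^2 + 2λ + 5 = 0.
Eigenvalues λ = -1 ± 2i (complex conjugate pair).
For λ=-1+2i: an eigenvector is (3,-1) - i(-2,1) = (3 + 2i, -1 - i).
A real fundamental pair from Re and Im of e^((-1+2i)t)v: X_1 = e^(-t)(cos(2t)·(3,-1) + sin(2t)·(-2,1)), X_2 = e^(-t)(sin(2t)·(3,-1) - cos(2t)·(-2,1)).
General solution: C_1X_1 + C_2X_2.
Applying x_1(0)=0, x_2(0)=-3 gives C_1=-6, C_2=9.

x_1(t) = 39e^(-t)sin(2t), x_2(t) = -15e^(-t)sin(2t) - 3e^(-t)cos(2t)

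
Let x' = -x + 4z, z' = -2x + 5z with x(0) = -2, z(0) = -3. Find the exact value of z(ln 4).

-252

A = [[-1,4],[-2,5]]; eigenvalues λ = 1, 3.
Eigenvectors: (-2,-1) for λ=1, (-1,-1) for λ=3.
From the initial condition, c_1 = -1, c_2 = 4.
z(ln 4) = (-1)(4^1)(-1) + (4)(4^3)(-1) = -252.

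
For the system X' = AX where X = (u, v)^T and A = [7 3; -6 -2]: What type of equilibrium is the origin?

A = [[7,3],[-6,-2]]; det(A-λI) = λ^2 - 5λ + 4.
λ = 4, 1: both positive.

unstable node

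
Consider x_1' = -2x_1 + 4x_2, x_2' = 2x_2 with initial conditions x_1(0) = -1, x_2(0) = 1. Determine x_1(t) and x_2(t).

Coefficient matrix A = [[-2, 4], [0, 2]].
Characteristic polynomial det(A - λI) = λ^2 - 4 = 0.
Eigenvalues λ = 2, -2.
For λ=2: (A-λI) row 1 is [-4, 4], so an eigenvector is (1, 1).
For λ=-2: (A-λI) row 1 is [0, 4], so an eigenvector is (-1, 0).
General solution: K_1e^(2t)(1,1) + K_2e^(-2t)(-1,0).
Applying x_1(0)=-1, x_2(0)=1 gives K_1=1, K_2=2.

x_1(t) = e^(2t) - 2e^(-2t), x_2(t) = e^(2t)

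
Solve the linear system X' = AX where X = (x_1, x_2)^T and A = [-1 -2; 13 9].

Coefficient matrix A = [[-1, -2], [13, 9]].
Characteristic polynomial det(A - λI) = λ^2 - 8λ + 17 = 0.
Eigenvalues λ = 4 ± i (complex conjugate pair).
For λ=4+i: an eigenvector is (-1,2) - i(1,-3) = (-1 - i, 2 + 3i).
A real fundamental pair from Re and Im of e^((4+i)t)v: X_1 = e^(4t)(cos(t)·(-1,2) + sin(t)·(1,-3)), X_2 = e^(4t)(sin(t)·(-1,2) - cos(t)·(1,-3)).
General solution: K_1X_1 + K_2X_2.

x_1(t) = K_1e^(4t)sin(t) - K_1e^(4t)cos(t) - K_2e^(4t)sin(t) - K_2e^(4t)cos(t), x_2(t) = -3K_1e^(4t)sin(t) + 2K_1e^(4t)cos(t) + 2K_2e^(4t)sin(t) + 3K_2e^(4t)cos(t)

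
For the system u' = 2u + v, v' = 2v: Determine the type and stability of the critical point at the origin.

A = [[2,1],[0,2]]; det(A-λI) = λ^2 - 4λ + 4.
repeated λ = 2 with a single eigenvector.

unstable improper node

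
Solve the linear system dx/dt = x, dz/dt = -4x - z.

x(t) = -K_1e^(t), z(t) = 2K_1e^(t) + K_2e^(-t)

Coefficient matrix A = [[1, 0], [-4, -1]].
Characteristic polynomial det(A - λI) = λ^2 - 1 = 0.
Eigenvalues λ = 1, -1.
For λ=1: (A-λI) row 2 is [-4, -2], so an eigenvector is (-1, 2).
For λ=-1: (A-λI) row 1 is [2, 0], so an eigenvector is (0, 1).
General solution: K_1e^(t)(-1,2) + K_2e^(-t)(0,1).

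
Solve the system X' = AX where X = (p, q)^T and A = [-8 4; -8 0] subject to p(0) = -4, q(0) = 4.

p(t) = 8e^(-4t)sin(4t) - 4e^(-4t)cos(4t), q(t) = 12e^(-4t)sin(4t) + 4e^(-4t)cos(4t)

Coefficient matrix A = [[-8, 4], [-8, 0]].
Characteristic polynomial det(A - λI) = λ^2 + 8λ + 32 = 0.
Eigenvalues λ = -4 ± 4i (complex conjugate pair).
For λ=-4+4i: an eigenvector is (1,1) - i(0,-1) = (1, 1 + i).
A real fundamental pair from Re and Im of e^((-4+4i)t)v: X_1 = e^(-4t)(cos(4t)·(1,1) + sin(4t)·(0,-1)), X_2 = e^(-4t)(sin(4t)·(1,1) - cos(4t)·(0,-1)).
General solution: K_1X_1 + K_2X_2.
Applying p(0)=-4, q(0)=4 gives K_1=-4, K_2=8.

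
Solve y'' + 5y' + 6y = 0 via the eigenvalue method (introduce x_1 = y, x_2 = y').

y(t) = c_1e^(-2t) + c_2e^(-3t)

Let x_1 = y, x_2 = y'. Then x_1' = x_2 and x_2' = -6x_1 - 5x_2.
A = [[0,1],[-6,-5]]; det(A-λI) = λ^2 + 5λ + 6.
Eigenvalues λ = -2, -3 with eigenvectors (1,-2), (1,-3).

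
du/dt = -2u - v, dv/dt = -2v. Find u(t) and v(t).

Coefficient matrix A = [[-2, -1], [0, -2]].
Characteristic polynomial det(A - λI) = λ^2 + 4λ + 4 = 0.
Single eigenvalue λ = -2 with algebraic multiplicity 2.
Eigenvector v = (-1,0); generalized eigenvector w with (A-λI)w=v is (3,1).
General solution: e^(-2t)[C_1·v + C_2·(t·v + w)].

u(t) = -C_1e^(-2t) - C_2te^(-2t) + 3C_2e^(-2t), v(t) = C_2e^(-2t)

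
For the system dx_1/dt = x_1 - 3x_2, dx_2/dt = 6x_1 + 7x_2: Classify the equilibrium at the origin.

A = [[1,-3],[6,7]]; det(A-λI) = λ^2 - 8λ + 25.
λ = 4 ± 3i: positive real part.

unstable spiral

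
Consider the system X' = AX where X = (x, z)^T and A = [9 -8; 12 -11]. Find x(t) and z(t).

x(t) = -C_1e^(t) + 2C_2e^(-3t), z(t) = -C_1e^(t) + 3C_2e^(-3t)

Coefficient matrix A = [[9, -8], [12, -11]].
Characteristic polynomial det(A - λI) = λ^2 + 2λ - 3 = 0.
Eigenvalues λ = 1, -3.
For λ=1: (A-λI) row 1 is [8, -8], so an eigenvector is (-1, -1).
For λ=-3: (A-λI) row 1 is [12, -8], so an eigenvector is (2, 3).
General solution: C_1e^(t)(-1,-1) + C_2e^(-3t)(2,3).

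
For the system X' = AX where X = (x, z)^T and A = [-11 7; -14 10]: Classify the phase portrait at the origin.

saddle

A = [[-11,7],[-14,10]]; det(A-λI) = λ^2 + λ - 12.
λ = 3, -4: opposite signs.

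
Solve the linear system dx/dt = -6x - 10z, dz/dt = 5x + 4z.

Coefficient matrix A = [[-6, -10], [5, 4]].
Characteristic polynomial det(A - λI) = λ^2 + 2λ + 26 = 0.
Eigenvalues λ = -1 ± 5i (complex conjugate pair).
For λ=-1+5i: an eigenvector is (1,-1) - i(1,0) = (1 - i, -1).
A real fundamental pair from Re and Im of e^((-1+5i)t)v: X_1 = e^(-t)(cos(5t)·(1,-1) + sin(5t)·(1,0)), X_2 = e^(-t)(sin(5t)·(1,-1) - cos(5t)·(1,0)).
General solution: C_1X_1 + C_2X_2.

x(t) = C_1e^(-t)sin(5t) + C_1e^(-t)cos(5t) + C_2e^(-t)sin(5t) - C_2e^(-t)cos(5t), z(t) = -C_1e^(-t)cos(5t) - C_2e^(-t)sin(5t)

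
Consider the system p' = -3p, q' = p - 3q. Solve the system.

Coefficient matrix A = [[-3, 0], [1, -3]].
Characteristic polynomial det(A - λI) = λ^2 + 6λ + 9 = 0.
Single eigenvalue λ = -3 with algebraic multiplicity 2.
Eigenvector v = (0,-1); generalized eigenvector w with (A-λI)w=v is (-1,2).
General solution: e^(-3t)[C_1·v + C_2·(t·v + w)].

p(t) = -C_2e^(-3t), q(t) = -C_1e^(-3t) - C_2te^(-3t) + 2C_2e^(-3t)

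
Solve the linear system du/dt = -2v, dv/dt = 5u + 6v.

u(t) = C_1e^(3t)sin(t) + C_1e^(3t)cos(t) + C_2e^(3t)sin(t) - C_2e^(3t)cos(t), v(t) = -C_1e^(3t)sin(t) - 2C_1e^(3t)cos(t) - 2C_2e^(3t)sin(t) + C_2e^(3t)cos(t)

Coefficient matrix A = [[0, -2], [5, 6]].
Characteristic polynomial det(A - λI) = λ^2 - 6λ + 10 = 0.
Eigenvalues λ = 3 ± i (complex conjugate pair).
For λ=3+i: an eigenvector is (1,-2) - i(1,-1) = (1 - i, -2 + i).
A real fundamental pair from Re and Im of e^((3+i)t)v: X_1 = e^(3t)(cos(t)·(1,-2) + sin(t)·(1,-1)), X_2 = e^(3t)(sin(t)·(1,-2) - cos(t)·(1,-1)).
General solution: C_1X_1 + C_2X_2.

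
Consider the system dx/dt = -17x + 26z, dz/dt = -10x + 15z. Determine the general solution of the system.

Coefficient matrix A = [[-17, 26], [-10, 15]].
Characteristic polynomial det(A - λI) = λ^2 + 2λ + 5 = 0.
Eigenvalues λ = -1 ± 2i (complex conjugate pair).
For λ=-1+2i: an eigenvector is (-3,-2) - i(-2,-1) = (-3 + 2i, -2 + i).
A real fundamental pair from Re and Im of e^((-1+2i)t)v: X_1 = e^(-t)(cos(2t)·(-3,-2) + sin(2t)·(-2,-1)), X_2 = e^(-t)(sin(2t)·(-3,-2) - cos(2t)·(-2,-1)).
General solution: C_1X_1 + C_2X_2.

x(t) = -2C_1e^(-t)sin(2t) - 3C_1e^(-t)cos(2t) - 3C_2e^(-t)sin(2t) + 2C_2e^(-t)cos(2t), z(t) = -C_1e^(-t)sin(2t) - 2C_1e^(-t)cos(2t) - 2C_2e^(-t)sin(2t) + C_2e^(-t)cos(2t)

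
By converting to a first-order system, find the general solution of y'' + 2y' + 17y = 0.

y(t) = c_1e^(-t)cos(4t) + c_2e^(-t)sin(4t)

Let x_1 = y, x_2 = y'. Then x_1' = x_2 and x_2' = -17x_1 - 2x_2.
A = [[0,1],[-17,-2]]; det(A-λI) = λ^2 + 2λ + 17.
Eigenvalues λ = -1 ± 4i.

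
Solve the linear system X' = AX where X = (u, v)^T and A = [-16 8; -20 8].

u(t) = -c_1e^(-4t)sin(4t) - c_1e^(-4t)cos(4t) - c_2e^(-4t)sin(4t) + c_2e^(-4t)cos(4t), v(t) = -c_1e^(-4t)sin(4t) - 2c_1e^(-4t)cos(4t) - 2c_2e^(-4t)sin(4t) + c_2e^(-4t)cos(4t)

Coefficient matrix A = [[-16, 8], [-20, 8]].
Characteristic polynomial det(A - λI) = λ^2 + 8λ + 32 = 0.
Eigenvalues λ = -4 ± 4i (complex conjugate pair).
For λ=-4+4i: an eigenvector is (-1,-2) - i(-1,-1) = (-1 + i, -2 + i).
A real fundamental pair from Re and Im of e^((-4+4i)t)v: X_1 = e^(-4t)(cos(4t)·(-1,-2) + sin(4t)·(-1,-1)), X_2 = e^(-4t)(sin(4t)·(-1,-2) - cos(4t)·(-1,-1)).
General solution: c_1X_1 + c_2X_2.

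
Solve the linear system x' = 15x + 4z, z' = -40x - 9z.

x(t) = c_1e^(3t)cos(4t) + c_2e^(3t)sin(4t), z(t) = -c_1e^(3t)sin(4t) - 3c_1e^(3t)cos(4t) - 3c_2e^(3t)sin(4t) + c_2e^(3t)cos(4t)

Coefficient matrix A = [[15, 4], [-40, -9]].
Characteristic polynomial det(A - λI) = λ^2 - 6λ + 25 = 0.
Eigenvalues λ = 3 ± 4i (complex conjugate pair).
For λ=3+4i: an eigenvector is (1,-3) - i(0,-1) = (1, -3 + i).
A real fundamental pair from Re and Im of e^((3+4i)t)v: X_1 = e^(3t)(cos(4t)·(1,-3) + sin(4t)·(0,-1)), X_2 = e^(3t)(sin(4t)·(1,-3) - cos(4t)·(0,-1)).
General solution: c_1X_1 + c_2X_2.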